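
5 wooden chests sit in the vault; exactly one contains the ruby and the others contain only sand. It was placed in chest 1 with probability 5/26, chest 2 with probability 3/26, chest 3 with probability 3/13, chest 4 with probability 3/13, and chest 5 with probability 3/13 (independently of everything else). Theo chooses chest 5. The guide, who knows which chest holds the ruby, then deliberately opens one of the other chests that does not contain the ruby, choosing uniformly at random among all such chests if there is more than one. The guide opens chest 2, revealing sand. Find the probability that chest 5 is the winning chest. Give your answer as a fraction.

Consider each possible location of the ruby in turn.
If it is in chest 1 (prior 5/26): the guide has 3 equally likely choices, so probability 1/3; weight (5/26)·(1/3) = 5/78.
If it is in chest 2 (prior 3/26): the guide opened chest 2, so this case is ruled out; weight (3/26)·0 = 0.
If it is in either of chests 3 and 4 (prior 3/13 each): the guide has 3 equally likely choices, so probability 1/3; weight (3/13)·(1/3) = 1/13 each.
If it is in chest 5 (prior 3/13): the guide has 4 equally likely choices, so probability 1/4; weight (3/13)·(1/4) = 3/52.
The weights sum to 43/156.
So P(the ruby in chest 5 | the guide opened chest 2) = (3/52) / (43/156) = 9/43.

9/43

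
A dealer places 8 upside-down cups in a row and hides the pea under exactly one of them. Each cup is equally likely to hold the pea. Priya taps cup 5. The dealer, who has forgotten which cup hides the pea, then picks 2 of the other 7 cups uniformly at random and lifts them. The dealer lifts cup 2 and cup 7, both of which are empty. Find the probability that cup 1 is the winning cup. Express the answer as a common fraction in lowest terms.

Consider each possible location of the pea in turn.
If it is under any of cups 1, 3, 4, 5, 6, and 8 (prior 1/8 each): the dealer picks exactly this set with probability 1/21 regardless, and none is the prize; weight (1/8)·(1/21) = 1/168 each.
If it is under either of cups 2 and 7 (prior 1/8 each): that cup was opened and seen not to hold the prize — ruled out; weight (1/8)·0 = 0 each.
The weights sum to 1/28.
So P(the pea under cup 1 | the dealer opened cup 2 and cup 7) = (1/168) / (1/28) = 1/6.

1/6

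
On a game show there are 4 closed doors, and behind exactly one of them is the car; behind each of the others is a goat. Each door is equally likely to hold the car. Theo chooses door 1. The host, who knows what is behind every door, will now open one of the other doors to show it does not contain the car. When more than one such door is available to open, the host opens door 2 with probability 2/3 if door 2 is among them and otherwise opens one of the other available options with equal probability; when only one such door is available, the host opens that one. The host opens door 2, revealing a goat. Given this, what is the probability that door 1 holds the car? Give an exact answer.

Consider each possible location of the car in turn.
If it is behind any of doors 1, 3, and 4 (prior 1/4 each): door 2 is available, opened with probability 2/3; weight (1/4)·(2/3) = 1/6 each.
If it is behind door 2 (prior 1/4): the host opened door 2, so this case is ruled out; weight (1/4)·0 = 0.
The weights sum to 1/2.
So P(the car behind door 1 | the host opened door 2) = (1/6) / (1/2) = 1/3.

1/3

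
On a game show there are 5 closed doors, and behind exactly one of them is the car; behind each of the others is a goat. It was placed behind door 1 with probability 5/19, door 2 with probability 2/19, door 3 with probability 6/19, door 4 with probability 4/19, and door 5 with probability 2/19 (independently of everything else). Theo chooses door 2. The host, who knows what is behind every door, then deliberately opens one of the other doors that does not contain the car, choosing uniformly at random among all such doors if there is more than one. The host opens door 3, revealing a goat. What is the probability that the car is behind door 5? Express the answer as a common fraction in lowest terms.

Apply Bayes' rule, conditioning on where the car actually is.
If it is behind door 1 (prior 5/19): the host has 3 equally likely choices, so probability 1/3; weight (5/19)·(1/3) = 5/57.
If it is behind door 2 (prior 2/19): the host has 4 equally likely choices, so probability 1/4; weight (2/19)·(1/4) = 1/38.
If it is behind door 3 (prior 6/19): the host opened door 3, so this case is ruled out; weight (6/19)·0 = 0.
If it is behind door 4 (prior 4/19): the host has 3 equally likely choices, so probability 1/3; weight (4/19)·(1/3) = 4/57.
If it is behind door 5 (prior 2/19): the host has 3 equally likely choices, so probability 1/3; weight (2/19)·(1/3) = 2/57.
The weights sum to 25/114.
So P(the car behind door 5 | the host opened door 3) = (2/57) / (25/114) = 4/25.

4/25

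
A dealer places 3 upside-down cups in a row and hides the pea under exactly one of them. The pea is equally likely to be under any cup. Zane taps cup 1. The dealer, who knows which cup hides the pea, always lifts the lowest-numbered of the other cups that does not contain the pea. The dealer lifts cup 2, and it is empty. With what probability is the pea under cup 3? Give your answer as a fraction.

1/2

Apply Bayes' rule, conditioning on where the pea actually is.
If it is under either of cups 1 and 3 (prior 1/3 each): cup 2 is the lowest-numbered option available, probability 1; weight (1/3)·1 = 1/3 each.
If it is under cup 2 (prior 1/3): the dealer opened cup 2, so this case is ruled out; weight (1/3)·0 = 0.
The weights sum to 2/3.
So P(the pea under cup 3 | the dealer opened cup 2) = (1/3) / (2/3) = 1/2.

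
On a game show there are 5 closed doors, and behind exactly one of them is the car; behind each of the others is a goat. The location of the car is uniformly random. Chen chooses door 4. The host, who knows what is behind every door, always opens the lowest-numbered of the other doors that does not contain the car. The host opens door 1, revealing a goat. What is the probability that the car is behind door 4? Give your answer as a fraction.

1/4

Apply Bayes' rule, conditioning on where the car actually is.
If it is behind door 1 (prior 1/5): the host opened door 1, so this case is ruled out; weight (1/5)·0 = 0.
If it is behind any of doors 2, 3, 4, and 5 (prior 1/5 each): door 1 is the lowest-numbered option available, probability 1; weight (1/5)·1 = 1/5 each.
The weights sum to 4/5.
So P(the car behind door 4 | the host opened door 1) = (1/5) / (4/5) = 1/4.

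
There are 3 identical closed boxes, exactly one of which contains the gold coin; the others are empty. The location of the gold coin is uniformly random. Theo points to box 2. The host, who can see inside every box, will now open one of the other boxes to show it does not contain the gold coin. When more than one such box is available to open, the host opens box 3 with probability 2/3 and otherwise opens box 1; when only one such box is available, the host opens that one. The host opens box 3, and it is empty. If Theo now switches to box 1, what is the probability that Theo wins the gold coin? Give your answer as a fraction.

3/5

Condition on the true location of the gold coin.
If it is in box 1 (prior 1/3): only box 3 is available, probability 1; weight (1/3)·1 = 1/3.
If it is in box 2 (prior 1/3): box 3 is available, opened with probability 2/3; weight (1/3)·(2/3) = 2/9.
If it is in box 3 (prior 1/3): the host opened box 3, so this case is ruled out; weight (1/3)·0 = 0.
The weights sum to 5/9.
So P(the gold coin in box 1 | the host opened box 3) = (1/3) / (5/9) = 3/5.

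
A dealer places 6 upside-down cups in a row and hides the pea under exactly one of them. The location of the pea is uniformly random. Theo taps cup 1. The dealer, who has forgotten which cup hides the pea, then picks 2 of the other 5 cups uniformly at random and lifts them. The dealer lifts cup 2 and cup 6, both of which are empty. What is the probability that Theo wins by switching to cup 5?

Because the dealer chose which cups to lift without knowing where the pea is, the choice is independent of the prize location. Learning that none of the 2 opened cups holds the pea simply rules out those 2 locations and leaves the remaining 4 cups still equally likely by symmetry.
So P(the pea under cup 5) = 1/4.

1/4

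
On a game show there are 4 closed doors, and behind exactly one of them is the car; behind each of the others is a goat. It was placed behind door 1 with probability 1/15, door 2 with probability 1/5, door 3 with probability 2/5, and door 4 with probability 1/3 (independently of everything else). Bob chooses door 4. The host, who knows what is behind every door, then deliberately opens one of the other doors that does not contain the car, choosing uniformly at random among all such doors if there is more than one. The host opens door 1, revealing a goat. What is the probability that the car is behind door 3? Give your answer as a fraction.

18/37

Condition on the true location of the car.
If it is behind door 1 (prior 1/15): the host opened door 1, so this case is ruled out; weight (1/15)·0 = 0.
If it is behind door 2 (prior 1/5): the host has 2 equally likely choices, so probability 1/2; weight (1/5)·(1/2) = 1/10.
If it is behind door 3 (prior 2/5): the host has 2 equally likely choices, so probability 1/2; weight (2/5)·(1/2) = 1/5.
If it is behind door 4 (prior 1/3): the host has 3 equally likely choices, so probability 1/3; weight (1/3)·(1/3) = 1/9.
The weights sum to 37/90.
So P(the car behind door 3 | the host opened door 1) = (1/5) / (37/90) = 18/37.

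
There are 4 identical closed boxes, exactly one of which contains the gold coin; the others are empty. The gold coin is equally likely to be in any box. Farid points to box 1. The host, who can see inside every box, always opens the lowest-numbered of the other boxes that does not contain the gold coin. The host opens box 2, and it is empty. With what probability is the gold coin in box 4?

1/3

Consider each possible location of the gold coin in turn.
If it is in any of boxes 1, 3, and 4 (prior 1/4 each): box 2 is the lowest-numbered option available, probability 1; weight (1/4)·1 = 1/4 each.
If it is in box 2 (prior 1/4): the host opened box 2, so this case is ruled out; weight (1/4)·0 = 0.
The weights sum to 3/4.
So P(the gold coin in box 4 | the host opened box 2) = (1/4) / (3/4) = 1/3.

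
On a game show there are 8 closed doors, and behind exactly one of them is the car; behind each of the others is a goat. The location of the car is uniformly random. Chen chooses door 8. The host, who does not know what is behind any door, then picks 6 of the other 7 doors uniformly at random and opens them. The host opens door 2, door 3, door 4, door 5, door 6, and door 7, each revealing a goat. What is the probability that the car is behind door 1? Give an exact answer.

Condition on the true location of the car.
If it is behind either of doors 1 and 8 (prior 1/8 each): the host picks exactly this set with probability 1/7 regardless, and none is the prize; weight (1/8)·(1/7) = 1/56 each.
If it is behind any of doors 2, 3, 4, 5, 6, and 7 (prior 1/8 each): that door was opened and seen not to hold the prize — ruled out; weight (1/8)·0 = 0 each.
The weights sum to 1/28.
So P(the car behind door 1 | the host opened door 2, door 3, door 4, door 5, door 6, and door 7) = (1/56) / (1/28) = 1/2.

1/2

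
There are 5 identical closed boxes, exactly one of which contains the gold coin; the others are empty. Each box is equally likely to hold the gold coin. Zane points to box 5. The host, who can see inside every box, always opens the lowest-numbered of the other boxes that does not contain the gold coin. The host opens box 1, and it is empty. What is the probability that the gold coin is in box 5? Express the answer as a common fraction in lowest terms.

1/4

Condition on the true location of the gold coin.
If it is in box 1 (prior 1/5): the host opened box 1, so this case is ruled out; weight (1/5)·0 = 0.
If it is in any of boxes 2, 3, 4, and 5 (prior 1/5 each): box 1 is the lowest-numbered option available, probability 1; weight (1/5)·1 = 1/5 each.
The weights sum to 4/5.
So P(the gold coin in box 5 | the host opened box 1) = (1/5) / (4/5) = 1/4.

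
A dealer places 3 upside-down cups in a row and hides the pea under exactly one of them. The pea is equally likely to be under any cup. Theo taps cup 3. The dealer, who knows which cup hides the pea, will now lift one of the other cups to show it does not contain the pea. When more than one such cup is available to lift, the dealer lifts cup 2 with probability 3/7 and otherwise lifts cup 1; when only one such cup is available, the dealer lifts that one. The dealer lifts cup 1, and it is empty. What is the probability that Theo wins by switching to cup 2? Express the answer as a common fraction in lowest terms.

7/11

Apply Bayes' rule, conditioning on where the pea actually is.
If it is under cup 1 (prior 1/3): the dealer opened cup 1, so this case is ruled out; weight (1/3)·0 = 0.
If it is under cup 2 (prior 1/3): only cup 1 is available, probability 1; weight (1/3)·1 = 1/3.
If it is under cup 3 (prior 1/3): cup 2 is available but not opened, probability 4/7; weight (1/3)·(4/7) = 4/21.
The weights sum to 11/21.
So P(the pea under cup 2 | the dealer opened cup 1) = (1/3) / (11/21) = 7/11.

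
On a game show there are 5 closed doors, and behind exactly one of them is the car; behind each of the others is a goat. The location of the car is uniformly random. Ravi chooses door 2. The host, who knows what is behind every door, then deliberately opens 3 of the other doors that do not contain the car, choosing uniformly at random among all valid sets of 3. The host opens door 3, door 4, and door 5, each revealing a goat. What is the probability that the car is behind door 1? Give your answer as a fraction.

Condition on the true location of the car.
If it is behind door 1 (prior 1/5): the host has no choice, probability 1; weight (1/5)·1 = 1/5.
If it is behind door 2 (prior 1/5): the host has 4 equally likely choices, so probability 1/4; weight (1/5)·(1/4) = 1/20.
If it is behind any of doors 3, 4, and 5 (prior 1/5 each): that door was opened and seen not to hold the prize — ruled out; weight (1/5)·0 = 0 each.
The weights sum to 1/4.
So P(the car behind door 1 | the host opened door 3, door 4, and door 5) = (1/5) / (1/4) = 4/5.

4/5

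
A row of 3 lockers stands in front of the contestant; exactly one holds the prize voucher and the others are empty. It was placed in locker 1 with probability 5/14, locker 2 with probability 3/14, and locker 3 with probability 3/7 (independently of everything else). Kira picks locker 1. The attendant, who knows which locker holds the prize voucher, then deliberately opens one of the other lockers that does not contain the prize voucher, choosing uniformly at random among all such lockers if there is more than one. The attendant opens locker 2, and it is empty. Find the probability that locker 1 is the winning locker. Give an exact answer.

Apply Bayes' rule, conditioning on where the prize voucher actually is.
If it is in locker 1 (prior 5/14): the attendant has 2 equally likely choices, so probability 1/2; weight (5/14)·(1/2) = 5/28.
If it is in locker 2 (prior 3/14): the attendant opened locker 2, so this case is ruled out; weight (3/14)·0 = 0.
If it is in locker 3 (prior 3/7): the attendant has no choice, probability 1; weight (3/7)·1 = 3/7.
The weights sum to 17/28.
So P(the prize voucher in locker 1 | the attendant opened locker 2) = (5/28) / (17/28) = 5/17.

5/17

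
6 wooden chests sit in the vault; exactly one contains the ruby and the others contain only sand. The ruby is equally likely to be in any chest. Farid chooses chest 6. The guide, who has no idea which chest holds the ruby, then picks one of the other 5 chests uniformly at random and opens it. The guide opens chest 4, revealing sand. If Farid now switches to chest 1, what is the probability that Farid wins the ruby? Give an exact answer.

Because the guide chose which chest to open without knowing where the ruby is, the choice is independent of the prize location. Learning that chest 4 does not hold the ruby simply rules out that one location and leaves the remaining 5 chests still equally likely by symmetry.
So P(the ruby in chest 1) = 1/5.

1/5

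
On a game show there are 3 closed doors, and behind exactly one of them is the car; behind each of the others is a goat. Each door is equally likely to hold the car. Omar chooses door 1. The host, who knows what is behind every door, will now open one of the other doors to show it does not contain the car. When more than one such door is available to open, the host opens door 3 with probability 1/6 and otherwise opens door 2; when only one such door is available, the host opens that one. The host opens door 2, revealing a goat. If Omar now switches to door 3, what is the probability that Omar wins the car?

6/11

Condition on the true location of the car.
If it is behind door 1 (prior 1/3): door 3 is available but not opened, probability 5/6; weight (1/3)·(5/6) = 5/18.
If it is behind door 2 (prior 1/3): the host opened door 2, so this case is ruled out; weight (1/3)·0 = 0.
If it is behind door 3 (prior 1/3): only door 2 is available, probability 1; weight (1/3)·1 = 1/3.
The weights sum to 11/18.
So P(the car behind door 3 | the host opened door 2) = (1/3) / (11/18) = 6/11.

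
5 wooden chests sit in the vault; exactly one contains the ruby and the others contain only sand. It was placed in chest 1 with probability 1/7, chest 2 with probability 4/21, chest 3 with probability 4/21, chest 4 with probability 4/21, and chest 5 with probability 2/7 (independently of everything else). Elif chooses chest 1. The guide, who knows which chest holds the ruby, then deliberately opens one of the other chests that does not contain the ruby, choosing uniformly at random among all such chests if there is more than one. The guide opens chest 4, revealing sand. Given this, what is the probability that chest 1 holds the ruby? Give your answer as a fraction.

Apply Bayes' rule, conditioning on where the ruby actually is.
If it is in chest 1 (prior 1/7): the guide has 4 equally likely choices, so probability 1/4; weight (1/7)·(1/4) = 1/28.
If it is in either of chests 2 and 3 (prior 4/21 each): the guide has 3 equally likely choices, so probability 1/3; weight (4/21)·(1/3) = 4/63 each.
If it is in chest 4 (prior 4/21): the guide opened chest 4, so this case is ruled out; weight (4/21)·0 = 0.
If it is in chest 5 (prior 2/7): the guide has 3 equally likely choices, so probability 1/3; weight (2/7)·(1/3) = 2/21.
The weights sum to 65/252.
So P(the ruby in chest 1 | the guide opened chest 4) = (1/28) / (65/252) = 9/65.

9/65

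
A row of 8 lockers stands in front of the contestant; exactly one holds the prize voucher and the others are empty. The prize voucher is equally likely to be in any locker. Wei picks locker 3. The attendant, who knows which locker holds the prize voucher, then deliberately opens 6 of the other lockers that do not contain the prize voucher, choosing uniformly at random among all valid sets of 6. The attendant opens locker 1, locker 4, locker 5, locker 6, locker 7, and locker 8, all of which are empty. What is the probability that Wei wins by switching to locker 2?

7/8

Condition on the true location of the prize voucher.
If it is in any of lockers 1, 4, 5, 6, 7, and 8 (prior 1/8 each): that locker was opened and seen not to hold the prize — ruled out; weight (1/8)·0 = 0 each.
If it is in locker 2 (prior 1/8): the attendant has no choice, probability 1; weight (1/8)·1 = 1/8.
If it is in locker 3 (prior 1/8): the attendant has 7 equally likely choices, so probability 1/7; weight (1/8)·(1/7) = 1/56.
The weights sum to 1/7.
So P(the prize voucher in locker 2 | the attendant opened locker 1, locker 4, locker 5, locker 6, locker 7, and locker 8) = (1/8) / (1/7) = 7/8.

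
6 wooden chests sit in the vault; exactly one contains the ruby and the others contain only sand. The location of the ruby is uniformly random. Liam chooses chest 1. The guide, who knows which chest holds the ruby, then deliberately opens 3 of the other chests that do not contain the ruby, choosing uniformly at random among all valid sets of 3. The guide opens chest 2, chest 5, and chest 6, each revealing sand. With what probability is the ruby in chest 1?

Condition on the true location of the ruby.
If it is in chest 1 (prior 1/6): the guide has 10 equally likely choices, so probability 1/10; weight (1/6)·(1/10) = 1/60.
If it is in any of chests 2, 5, and 6 (prior 1/6 each): that chest was opened and seen not to hold the prize — ruled out; weight (1/6)·0 = 0 each.
If it is in either of chests 3 and 4 (prior 1/6 each): the guide has 4 equally likely choices, so probability 1/4; weight (1/6)·(1/4) = 1/24 each.
The weights sum to 1/10.
So P(the ruby in chest 1 | the guide opened chest 2, chest 5, and chest 6) = (1/60) / (1/10) = 1/6.

1/6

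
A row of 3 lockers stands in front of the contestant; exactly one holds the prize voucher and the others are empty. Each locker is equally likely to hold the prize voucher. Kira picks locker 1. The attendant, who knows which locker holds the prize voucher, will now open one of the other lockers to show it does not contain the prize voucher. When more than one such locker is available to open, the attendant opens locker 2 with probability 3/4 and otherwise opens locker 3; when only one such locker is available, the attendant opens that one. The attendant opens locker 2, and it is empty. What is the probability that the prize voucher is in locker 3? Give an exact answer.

4/7

Consider each possible location of the prize voucher in turn.
If it is in locker 1 (prior 1/3): locker 2 is available, opened with probability 3/4; weight (1/3)·(3/4) = 1/4.
If it is in locker 2 (prior 1/3): the attendant opened locker 2, so this case is ruled out; weight (1/3)·0 = 0.
If it is in locker 3 (prior 1/3): only locker 2 is available, probability 1; weight (1/3)·1 = 1/3.
The weights sum to 7/12.
So P(the prize voucher in locker 3 | the attendant opened locker 2) = (1/3) / (7/12) = 4/7.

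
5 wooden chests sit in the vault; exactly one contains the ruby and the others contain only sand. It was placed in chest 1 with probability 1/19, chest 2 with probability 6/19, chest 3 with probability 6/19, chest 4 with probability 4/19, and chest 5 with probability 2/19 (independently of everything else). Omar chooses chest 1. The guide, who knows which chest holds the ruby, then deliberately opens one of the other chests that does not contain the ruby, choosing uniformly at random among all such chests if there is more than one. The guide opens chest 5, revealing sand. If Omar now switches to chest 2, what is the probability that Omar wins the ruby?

24/67

Consider each possible location of the ruby in turn.
If it is in chest 1 (prior 1/19): the guide has 4 equally likely choices, so probability 1/4; weight (1/19)·(1/4) = 1/76.
If it is in either of chests 2 and 3 (prior 6/19 each): the guide has 3 equally likely choices, so probability 1/3; weight (6/19)·(1/3) = 2/19 each.
If it is in chest 4 (prior 4/19): the guide has 3 equally likely choices, so probability 1/3; weight (4/19)·(1/3) = 4/57.
If it is in chest 5 (prior 2/19): the guide opened chest 5, so this case is ruled out; weight (2/19)·0 = 0.
The weights sum to 67/228.
So P(the ruby in chest 2 | the guide opened chest 5) = (2/19) / (67/228) = 24/67.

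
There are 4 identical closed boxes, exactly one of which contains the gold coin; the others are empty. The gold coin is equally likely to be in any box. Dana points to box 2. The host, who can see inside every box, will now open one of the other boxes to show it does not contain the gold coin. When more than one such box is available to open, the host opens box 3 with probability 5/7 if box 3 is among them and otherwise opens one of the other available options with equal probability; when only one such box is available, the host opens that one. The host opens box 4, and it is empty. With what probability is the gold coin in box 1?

4/13

Condition on the true location of the gold coin.
If it is in box 1 (prior 1/4): box 3 is available but not opened, probability 2/7; weight (1/4)·(2/7) = 1/14.
If it is in box 2 (prior 1/4): box 3 is available but not opened; box 4 gets probability (1 − 5/7)/2 = 1/7; weight (1/4)·(1/7) = 1/28.
If it is in box 3 (prior 1/4): box 3 holds the prize so is unavailable; the host chooses uniformly among the 2 others, probability 1/2; weight (1/4)·(1/2) = 1/8.
If it is in box 4 (prior 1/4): the host opened box 4, so this case is ruled out; weight (1/4)·0 = 0.
The weights sum to 13/56.
So P(the gold coin in box 1 | the host opened box 4) = (1/14) / (13/56) = 4/13.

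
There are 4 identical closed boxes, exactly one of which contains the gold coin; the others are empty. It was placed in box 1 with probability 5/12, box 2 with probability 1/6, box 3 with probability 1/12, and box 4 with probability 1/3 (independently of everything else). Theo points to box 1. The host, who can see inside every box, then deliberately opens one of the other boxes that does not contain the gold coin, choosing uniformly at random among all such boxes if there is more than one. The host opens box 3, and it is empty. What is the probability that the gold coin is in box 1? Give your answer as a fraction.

Consider each possible location of the gold coin in turn.
If it is in box 1 (prior 5/12): the host has 3 equally likely choices, so probability 1/3; weight (5/12)·(1/3) = 5/36.
If it is in box 2 (prior 1/6): the host has 2 equally likely choices, so probability 1/2; weight (1/6)·(1/2) = 1/12.
If it is in box 3 (prior 1/12): the host opened box 3, so this case is ruled out; weight (1/12)·0 = 0.
If it is in box 4 (prior 1/3): the host has 2 equally likely choices, so probability 1/2; weight (1/3)·(1/2) = 1/6.
The weights sum to 7/18.
So P(the gold coin in box 1 | the host opened box 3) = (5/36) / (7/18) = 5/14.

5/14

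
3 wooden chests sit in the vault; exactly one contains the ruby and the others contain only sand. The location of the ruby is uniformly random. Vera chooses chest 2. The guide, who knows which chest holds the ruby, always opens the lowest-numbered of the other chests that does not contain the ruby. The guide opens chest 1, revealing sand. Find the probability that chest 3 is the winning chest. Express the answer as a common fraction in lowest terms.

1/2

Condition on the true location of the ruby.
If it is in chest 1 (prior 1/3): the guide opened chest 1, so this case is ruled out; weight (1/3)·0 = 0.
If it is in either of chests 2 and 3 (prior 1/3 each): chest 1 is the lowest-numbered option available, probability 1; weight (1/3)·1 = 1/3 each.
The weights sum to 2/3.
So P(the ruby in chest 3 | the guide opened chest 1) = (1/3) / (2/3) = 1/2.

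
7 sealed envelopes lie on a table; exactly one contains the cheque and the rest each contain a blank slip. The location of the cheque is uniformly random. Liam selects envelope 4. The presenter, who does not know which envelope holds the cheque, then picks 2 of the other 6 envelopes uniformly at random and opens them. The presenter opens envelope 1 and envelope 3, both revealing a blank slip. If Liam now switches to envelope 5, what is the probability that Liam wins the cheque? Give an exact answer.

Apply Bayes' rule, conditioning on where the cheque actually is.
If it is in either of envelopes 1 and 3 (prior 1/7 each): that envelope was opened and seen not to hold the prize — ruled out; weight (1/7)·0 = 0 each.
If it is in any of envelopes 2, 4, 5, 6, and 7 (prior 1/7 each): the presenter picks exactly this set with probability 1/15 regardless, and none is the prize; weight (1/7)·(1/15) = 1/105 each.
The weights sum to 1/21.
So P(the cheque in envelope 5 | the presenter opened envelope 1 and envelope 3) = (1/105) / (1/21) = 1/5.

1/5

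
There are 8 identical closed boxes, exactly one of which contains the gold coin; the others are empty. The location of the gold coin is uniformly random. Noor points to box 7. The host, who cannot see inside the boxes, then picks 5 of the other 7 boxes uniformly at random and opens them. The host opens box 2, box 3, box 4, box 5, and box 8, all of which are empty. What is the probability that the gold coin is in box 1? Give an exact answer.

Consider each possible location of the gold coin in turn.
If it is in any of boxes 1, 6, and 7 (prior 1/8 each): the host picks exactly this set with probability 1/21 regardless, and none is the prize; weight (1/8)·(1/21) = 1/168 each.
If it is in any of boxes 2, 3, 4, 5, and 8 (prior 1/8 each): that box was opened and seen not to hold the prize — ruled out; weight (1/8)·0 = 0 each.
The weights sum to 1/56.
So P(the gold coin in box 1 | the host opened box 2, box 3, box 4, box 5, and box 8) = (1/168) / (1/56) = 1/3.

1/3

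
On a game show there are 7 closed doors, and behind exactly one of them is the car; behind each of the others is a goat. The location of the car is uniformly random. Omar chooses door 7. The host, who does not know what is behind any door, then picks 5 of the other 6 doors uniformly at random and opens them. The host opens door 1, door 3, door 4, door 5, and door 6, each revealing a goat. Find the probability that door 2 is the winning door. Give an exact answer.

1/2

Because the host chose which doors to open without knowing where the car is, the choice is independent of the prize location. Learning that none of the 5 opened doors holds the car simply rules out those 5 locations and leaves the remaining 2 doors still equally likely by symmetry.
So P(the car behind door 2) = 1/2.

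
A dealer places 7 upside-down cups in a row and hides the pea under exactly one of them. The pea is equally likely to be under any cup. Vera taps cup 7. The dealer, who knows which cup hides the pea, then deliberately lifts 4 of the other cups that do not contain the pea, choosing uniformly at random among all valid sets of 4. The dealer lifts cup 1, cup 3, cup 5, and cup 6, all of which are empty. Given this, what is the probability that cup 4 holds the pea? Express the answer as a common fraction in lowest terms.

Apply Bayes' rule, conditioning on where the pea actually is.
If it is under any of cups 1, 3, 5, and 6 (prior 1/7 each): that cup was opened and seen not to hold the prize — ruled out; weight (1/7)·0 = 0 each.
If it is under either of cups 2 and 4 (prior 1/7 each): the dealer has 5 equally likely choices, so probability 1/5; weight (1/7)·(1/5) = 1/35 each.
If it is under cup 7 (prior 1/7): the dealer has 15 equally likely choices, so probability 1/15; weight (1/7)·(1/15) = 1/105.
The weights sum to 1/15.
So P(the pea under cup 4 | the dealer opened cup 1, cup 3, cup 5, and cup 6) = (1/35) / (1/15) = 3/7.

3/7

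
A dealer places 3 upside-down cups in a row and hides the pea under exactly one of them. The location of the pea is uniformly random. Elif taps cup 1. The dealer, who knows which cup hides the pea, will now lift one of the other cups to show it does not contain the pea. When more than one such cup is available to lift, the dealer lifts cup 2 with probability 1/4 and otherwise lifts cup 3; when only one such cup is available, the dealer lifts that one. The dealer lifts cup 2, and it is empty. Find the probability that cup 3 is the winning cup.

Consider each possible location of the pea in turn.
If it is under cup 1 (prior 1/3): cup 2 is available, opened with probability 1/4; weight (1/3)·(1/4) = 1/12.
If it is under cup 2 (prior 1/3): the dealer opened cup 2, so this case is ruled out; weight (1/3)·0 = 0.
If it is under cup 3 (prior 1/3): only cup 2 is available, probability 1; weight (1/3)·1 = 1/3.
The weights sum to 5/12.
So P(the pea under cup 3 | the dealer opened cup 2) = (1/3) / (5/12) = 4/5.

4/5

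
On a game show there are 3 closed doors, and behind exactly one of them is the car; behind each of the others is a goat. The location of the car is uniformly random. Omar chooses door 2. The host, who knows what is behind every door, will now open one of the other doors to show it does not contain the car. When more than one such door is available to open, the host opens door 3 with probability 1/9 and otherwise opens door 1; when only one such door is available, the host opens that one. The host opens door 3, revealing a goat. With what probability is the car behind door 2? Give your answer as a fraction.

Consider each possible location of the car in turn.
If it is behind door 1 (prior 1/3): only door 3 is available, probability 1; weight (1/3)·1 = 1/3.
If it is behind door 2 (prior 1/3): door 3 is available, opened with probability 1/9; weight (1/3)·(1/9) = 1/27.
If it is behind door 3 (prior 1/3): the host opened door 3, so this case is ruled out; weight (1/3)·0 = 0.
The weights sum to 10/27.
So P(the car behind door 2 | the host opened door 3) = (1/27) / (10/27) = 1/10.

1/10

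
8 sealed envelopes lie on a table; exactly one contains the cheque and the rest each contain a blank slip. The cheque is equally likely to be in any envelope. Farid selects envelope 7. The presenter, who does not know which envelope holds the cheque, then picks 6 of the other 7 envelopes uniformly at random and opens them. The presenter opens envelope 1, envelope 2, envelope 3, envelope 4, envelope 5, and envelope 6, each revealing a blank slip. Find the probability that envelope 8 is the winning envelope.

Condition on the true location of the cheque.
If it is in any of envelopes 1, 2, 3, 4, 5, and 6 (prior 1/8 each): that envelope was opened and seen not to hold the prize — ruled out; weight (1/8)·0 = 0 each.
If it is in either of envelopes 7 and 8 (prior 1/8 each): the presenter picks exactly this set with probability 1/7 regardless, and none is the prize; weight (1/8)·(1/7) = 1/56 each.
The weights sum to 1/28.
So P(the cheque in envelope 8 | the presenter opened envelope 1, envelope 2, envelope 3, envelope 4, envelope 5, and envelope 6) = (1/56) / (1/28) = 1/2.

1/2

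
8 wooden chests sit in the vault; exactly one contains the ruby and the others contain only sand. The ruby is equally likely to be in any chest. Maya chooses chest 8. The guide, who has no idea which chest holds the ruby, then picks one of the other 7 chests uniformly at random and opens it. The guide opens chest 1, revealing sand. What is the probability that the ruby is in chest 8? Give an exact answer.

1/7

Because the guide chose which chest to open without knowing where the ruby is, the choice is independent of the prize location. Learning that chest 1 does not hold the ruby simply rules out that one location and leaves the remaining 7 chests still equally likely by symmetry.
So P(the ruby in chest 8) = 1/7.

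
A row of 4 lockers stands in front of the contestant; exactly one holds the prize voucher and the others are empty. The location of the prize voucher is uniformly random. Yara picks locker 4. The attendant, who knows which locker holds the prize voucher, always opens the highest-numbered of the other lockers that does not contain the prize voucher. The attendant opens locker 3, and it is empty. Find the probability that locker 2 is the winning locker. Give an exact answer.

Apply Bayes' rule, conditioning on where the prize voucher actually is.
If it is in any of lockers 1, 2, and 4 (prior 1/4 each): locker 3 is the highest-numbered option available, probability 1; weight (1/4)·1 = 1/4 each.
If it is in locker 3 (prior 1/4): the attendant opened locker 3, so this case is ruled out; weight (1/4)·0 = 0.
The weights sum to 3/4.
So P(the prize voucher in locker 2 | the attendant opened locker 3) = (1/4) / (3/4) = 1/3.

1/3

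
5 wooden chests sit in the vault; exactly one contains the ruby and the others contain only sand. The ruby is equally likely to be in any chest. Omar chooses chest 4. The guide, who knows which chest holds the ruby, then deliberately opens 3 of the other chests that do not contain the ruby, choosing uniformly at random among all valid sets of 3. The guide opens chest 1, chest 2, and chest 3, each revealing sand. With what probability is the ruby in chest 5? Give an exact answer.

4/5

Consider each possible location of the ruby in turn.
If it is in any of chests 1, 2, and 3 (prior 1/5 each): that chest was opened and seen not to hold the prize — ruled out; weight (1/5)·0 = 0 each.
If it is in chest 4 (prior 1/5): the guide has 4 equally likely choices, so probability 1/4; weight (1/5)·(1/4) = 1/20.
If it is in chest 5 (prior 1/5): the guide has no choice, probability 1; weight (1/5)·1 = 1/5.
The weights sum to 1/4.
So P(the ruby in chest 5 | the guide opened chest 1, chest 2, and chest 3) = (1/5) / (1/4) = 4/5.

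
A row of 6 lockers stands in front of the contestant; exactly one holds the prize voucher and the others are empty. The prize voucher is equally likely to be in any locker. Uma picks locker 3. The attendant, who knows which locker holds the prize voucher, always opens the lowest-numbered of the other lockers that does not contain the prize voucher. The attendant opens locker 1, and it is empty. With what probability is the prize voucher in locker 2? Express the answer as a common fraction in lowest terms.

1/5

Consider each possible location of the prize voucher in turn.
If it is in locker 1 (prior 1/6): the attendant opened locker 1, so this case is ruled out; weight (1/6)·0 = 0.
If it is in any of lockers 2, 3, 4, 5, and 6 (prior 1/6 each): locker 1 is the lowest-numbered option available, probability 1; weight (1/6)·1 = 1/6 each.
The weights sum to 5/6.
So P(the prize voucher in locker 2 | the attendant opened locker 1) = (1/6) / (5/6) = 1/5.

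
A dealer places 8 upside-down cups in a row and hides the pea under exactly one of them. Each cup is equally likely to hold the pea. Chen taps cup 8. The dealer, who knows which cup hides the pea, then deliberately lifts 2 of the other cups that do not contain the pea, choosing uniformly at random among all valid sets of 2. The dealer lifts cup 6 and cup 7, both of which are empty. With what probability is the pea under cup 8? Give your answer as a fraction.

1/8

Condition on the true location of the pea.
If it is under any of cups 1, 2, 3, 4, and 5 (prior 1/8 each): the dealer has 15 equally likely choices, so probability 1/15; weight (1/8)·(1/15) = 1/120 each.
If it is under either of cups 6 and 7 (prior 1/8 each): that cup was opened and seen not to hold the prize — ruled out; weight (1/8)·0 = 0 each.
If it is under cup 8 (prior 1/8): the dealer has 21 equally likely choices, so probability 1/21; weight (1/8)·(1/21) = 1/168.
The weights sum to 1/21.
So P(the pea under cup 8 | the dealer opened cup 6 and cup 7) = (1/168) / (1/21) = 1/8.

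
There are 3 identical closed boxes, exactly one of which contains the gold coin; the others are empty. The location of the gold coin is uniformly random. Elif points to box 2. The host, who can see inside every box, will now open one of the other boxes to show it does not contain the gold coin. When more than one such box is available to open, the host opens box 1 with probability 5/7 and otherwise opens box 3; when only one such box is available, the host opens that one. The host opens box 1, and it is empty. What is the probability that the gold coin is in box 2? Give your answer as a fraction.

Condition on the true location of the gold coin.
If it is in box 1 (prior 1/3): the host opened box 1, so this case is ruled out; weight (1/3)·0 = 0.
If it is in box 2 (prior 1/3): box 1 is available, opened with probability 5/7; weight (1/3)·(5/7) = 5/21.
If it is in box 3 (prior 1/3): only box 1 is available, probability 1; weight (1/3)·1 = 1/3.
The weights sum to 4/7.
So P(the gold coin in box 2 | the host opened box 1) = (5/21) / (4/7) = 5/12.

5/12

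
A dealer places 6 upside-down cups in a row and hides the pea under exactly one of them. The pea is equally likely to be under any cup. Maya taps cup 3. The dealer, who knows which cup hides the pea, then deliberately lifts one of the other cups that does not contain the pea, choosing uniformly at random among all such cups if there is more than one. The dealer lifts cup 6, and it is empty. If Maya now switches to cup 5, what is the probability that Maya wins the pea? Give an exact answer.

5/24

Condition on the true location of the pea.
If it is under any of cups 1, 2, 4, and 5 (prior 1/6 each): the dealer has 4 equally likely choices, so probability 1/4; weight (1/6)·(1/4) = 1/24 each.
If it is under cup 3 (prior 1/6): the dealer has 5 equally likely choices, so probability 1/5; weight (1/6)·(1/5) = 1/30.
If it is under cup 6 (prior 1/6): the dealer opened cup 6, so this case is ruled out; weight (1/6)·0 = 0.
The weights sum to 1/5.
So P(the pea under cup 5 | the dealer opened cup 6) = (1/24) / (1/5) = 5/24.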